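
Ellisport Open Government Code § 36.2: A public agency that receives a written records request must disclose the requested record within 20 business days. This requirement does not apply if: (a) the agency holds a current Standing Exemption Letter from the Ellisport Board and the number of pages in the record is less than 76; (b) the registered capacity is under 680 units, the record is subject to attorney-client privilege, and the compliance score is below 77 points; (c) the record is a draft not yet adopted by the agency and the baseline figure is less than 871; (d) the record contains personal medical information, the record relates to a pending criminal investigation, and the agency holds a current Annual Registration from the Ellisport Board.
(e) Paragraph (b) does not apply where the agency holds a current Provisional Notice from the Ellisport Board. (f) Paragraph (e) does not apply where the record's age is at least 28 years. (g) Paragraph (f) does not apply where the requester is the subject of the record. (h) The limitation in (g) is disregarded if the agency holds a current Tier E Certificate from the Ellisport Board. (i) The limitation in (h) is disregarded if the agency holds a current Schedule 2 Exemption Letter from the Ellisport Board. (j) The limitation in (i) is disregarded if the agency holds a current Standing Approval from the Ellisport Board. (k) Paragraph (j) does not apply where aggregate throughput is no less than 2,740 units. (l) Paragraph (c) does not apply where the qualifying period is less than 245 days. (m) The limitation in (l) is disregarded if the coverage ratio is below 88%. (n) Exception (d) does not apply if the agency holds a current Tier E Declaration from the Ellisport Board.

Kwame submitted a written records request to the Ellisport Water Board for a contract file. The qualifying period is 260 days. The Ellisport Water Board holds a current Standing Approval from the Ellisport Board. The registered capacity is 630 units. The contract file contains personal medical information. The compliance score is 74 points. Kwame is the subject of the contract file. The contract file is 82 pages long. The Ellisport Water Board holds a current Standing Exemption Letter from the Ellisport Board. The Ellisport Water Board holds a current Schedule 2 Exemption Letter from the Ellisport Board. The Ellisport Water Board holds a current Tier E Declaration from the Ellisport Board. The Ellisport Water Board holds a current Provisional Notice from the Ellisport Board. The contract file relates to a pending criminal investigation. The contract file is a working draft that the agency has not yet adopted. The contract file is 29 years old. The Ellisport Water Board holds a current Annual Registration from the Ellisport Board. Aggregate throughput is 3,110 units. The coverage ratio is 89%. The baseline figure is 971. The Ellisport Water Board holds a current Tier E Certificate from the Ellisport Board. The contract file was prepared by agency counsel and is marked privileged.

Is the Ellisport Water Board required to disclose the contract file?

Exception (a) fails — the number of pages in the record is 82, not less than 76.
All of (b)'s requirements are met (the registered capacity is 630 units, under the 680 units limit; the contract file is privileged; the compliance score is 74 points, below the 77 points limit). However, paragraphs (e)–(k) must be considered: (e) applies — a current Provisional Notice is held. (f) is triggered (the record's age is 29 years, meeting the 28 years threshold), but yields to (g): (g) is triggered — Kwame is the subject of the contract file. (h) would limit (g) — a current Tier E Certificate is held — but (i) sets (h) aside: (i) operates against (h): a current Schedule 2 Exemption Letter is held. (j) is triggered (a current Standing Approval is held), but is overridden by (k): (k) operates against (j): aggregate throughput is 3,110 units, meeting the 2,740 units threshold. Exception (b) does not apply.
Exception (c) does not apply: the baseline figure is 971, not less than 871.
Exception (d): the contract file contains personal medical information; the contract file relates to a pending investigation; a current Annual Registration is held — every condition holds. However, paragraph (n) must be considered: (n) operates against (d): a current Tier E Declaration is held. So (d) is unavailable.
No exception displaces § 36.2.

Yes — the Ellisport Water Board must disclose the contract file.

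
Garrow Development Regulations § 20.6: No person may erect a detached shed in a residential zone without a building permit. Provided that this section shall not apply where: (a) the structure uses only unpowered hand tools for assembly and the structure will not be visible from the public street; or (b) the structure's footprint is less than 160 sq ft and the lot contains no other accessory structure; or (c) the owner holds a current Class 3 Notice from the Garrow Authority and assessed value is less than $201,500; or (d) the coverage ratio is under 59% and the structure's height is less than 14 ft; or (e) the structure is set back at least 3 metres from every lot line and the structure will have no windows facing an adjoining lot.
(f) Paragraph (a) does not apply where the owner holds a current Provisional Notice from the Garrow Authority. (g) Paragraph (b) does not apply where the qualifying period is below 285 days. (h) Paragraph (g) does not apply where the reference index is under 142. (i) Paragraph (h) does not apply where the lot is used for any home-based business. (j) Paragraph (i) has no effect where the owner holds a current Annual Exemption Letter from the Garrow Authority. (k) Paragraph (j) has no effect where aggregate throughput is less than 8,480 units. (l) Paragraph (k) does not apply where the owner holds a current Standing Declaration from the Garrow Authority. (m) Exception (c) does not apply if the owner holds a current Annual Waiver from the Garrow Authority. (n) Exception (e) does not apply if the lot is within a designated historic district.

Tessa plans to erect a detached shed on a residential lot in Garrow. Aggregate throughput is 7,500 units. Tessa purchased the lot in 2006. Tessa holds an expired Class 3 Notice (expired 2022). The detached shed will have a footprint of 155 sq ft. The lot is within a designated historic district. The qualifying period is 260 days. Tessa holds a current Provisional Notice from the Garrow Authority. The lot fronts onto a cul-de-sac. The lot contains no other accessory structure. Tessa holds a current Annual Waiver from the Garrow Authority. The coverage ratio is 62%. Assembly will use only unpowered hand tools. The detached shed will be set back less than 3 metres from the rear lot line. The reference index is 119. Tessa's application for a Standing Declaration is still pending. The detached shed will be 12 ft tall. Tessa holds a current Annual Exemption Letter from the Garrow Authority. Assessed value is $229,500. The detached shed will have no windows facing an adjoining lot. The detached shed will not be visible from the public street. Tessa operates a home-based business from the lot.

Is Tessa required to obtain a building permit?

Exception (a): assembly uses only hand tools; the structure will not be visible from the street — every condition holds. However, paragraph (f) must be considered: (f) operates against (a): a current Provisional Notice is held. So (a) is unavailable.
Exception (b): the structure's footprint is 155 sq ft, less than the 160 sq ft limit; the lot has no other accessory structure — every condition holds. Turning to paragraphs (g)–(l): (g) operates against (b): the qualifying period is 260 days, below the 285 days limit. (h) would limit (g) — the reference index is 119, under the 142 limit — but (i) sets (h) aside: (i) operates against (h): a home-based business operates on the lot. (j) is engaged (a current Annual Exemption Letter is held), but is overridden by (k): (k) is engaged — aggregate throughput is 7,500 units, less than the 8,480 units limit. (l) is not engaged (there is no Standing Declaration in force), so (k) stands. Exception (b) does not apply.
Exception (c) does not apply: there is no Class 3 Notice in force.
Exception (d) does not apply: the coverage ratio is 62%, not under 59%.
Exception (e) requires that the structure is set back at least 3 metres from every lot line; but the rear setback is under 3 m, so (e) is unavailable.
No exception is made out. Tessa falls within the general rule.

Yes — Tessa must obtain a building permit.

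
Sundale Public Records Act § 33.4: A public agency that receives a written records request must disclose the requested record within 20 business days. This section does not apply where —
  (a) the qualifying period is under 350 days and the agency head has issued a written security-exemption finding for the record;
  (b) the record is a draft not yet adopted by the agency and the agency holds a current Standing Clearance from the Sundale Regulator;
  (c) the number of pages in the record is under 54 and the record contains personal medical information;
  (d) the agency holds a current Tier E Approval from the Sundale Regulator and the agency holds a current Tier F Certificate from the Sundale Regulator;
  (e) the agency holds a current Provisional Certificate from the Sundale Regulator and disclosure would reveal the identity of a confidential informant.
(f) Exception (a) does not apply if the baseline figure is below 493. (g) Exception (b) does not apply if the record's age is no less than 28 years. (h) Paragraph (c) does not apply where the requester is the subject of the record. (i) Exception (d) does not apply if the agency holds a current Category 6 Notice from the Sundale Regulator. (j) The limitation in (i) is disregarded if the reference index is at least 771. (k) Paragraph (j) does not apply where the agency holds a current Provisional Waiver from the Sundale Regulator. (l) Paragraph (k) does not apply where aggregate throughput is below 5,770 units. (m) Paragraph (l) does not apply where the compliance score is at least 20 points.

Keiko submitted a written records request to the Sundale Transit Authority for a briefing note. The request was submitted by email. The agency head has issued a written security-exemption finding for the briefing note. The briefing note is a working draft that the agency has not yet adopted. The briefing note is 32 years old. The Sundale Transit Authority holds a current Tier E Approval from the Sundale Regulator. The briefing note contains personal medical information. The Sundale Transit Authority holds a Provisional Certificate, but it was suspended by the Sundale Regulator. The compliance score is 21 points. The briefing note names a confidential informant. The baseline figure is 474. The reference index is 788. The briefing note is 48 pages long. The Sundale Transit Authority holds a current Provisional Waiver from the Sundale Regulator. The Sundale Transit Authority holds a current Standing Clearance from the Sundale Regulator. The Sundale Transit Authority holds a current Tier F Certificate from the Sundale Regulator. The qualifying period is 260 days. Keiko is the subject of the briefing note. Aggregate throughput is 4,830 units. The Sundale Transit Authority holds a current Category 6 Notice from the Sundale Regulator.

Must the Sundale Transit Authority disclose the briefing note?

Yes — the Sundale Transit Authority must disclose the briefing note.

Exception (a): the qualifying period is 260 days, under the 350 days limit; a written security-exemption finding has been issued — every condition holds. Turning to paragraph (f): (f) operates against (a): the baseline figure is 474, below the 493 limit. So (a) is unavailable.
Exception (b) is satisfied on its face — the briefing note is an unadopted draft; a current Standing Clearance is held. However, paragraph (g) must be considered: (g) operates against (b): the record's age is 32 years, meeting the 28 years threshold. (b) is therefore removed.
Exception (c) is satisfied on its face — the number of pages in the record is 48, under the 54 limit; the briefing note contains personal medical information. However, paragraph (h) must be considered: (h) operates — Keiko is the subject of the briefing note. Exception (c) does not apply.
Exception (d): a current Tier E Approval is held; a current Tier F Certificate is held — every condition holds. Turning to paragraphs (i)–(m): (i) operates against (d): a current Category 6 Notice is held. (j) applies (the reference index is 788, meeting the 771 threshold), but yields to (k): (k) is triggered — a current Provisional Waiver is held. (l) is triggered (aggregate throughput is 4,830 units, below the 5,770 units limit), but is displaced by (m): (m) applies — the compliance score is 21 points, meeting the 20 points threshold. So (d) is unavailable.
Exception (e) does not apply: no current Provisional Certificate is held.
No exception is made out. the Sundale Transit Authority falls within the general rule.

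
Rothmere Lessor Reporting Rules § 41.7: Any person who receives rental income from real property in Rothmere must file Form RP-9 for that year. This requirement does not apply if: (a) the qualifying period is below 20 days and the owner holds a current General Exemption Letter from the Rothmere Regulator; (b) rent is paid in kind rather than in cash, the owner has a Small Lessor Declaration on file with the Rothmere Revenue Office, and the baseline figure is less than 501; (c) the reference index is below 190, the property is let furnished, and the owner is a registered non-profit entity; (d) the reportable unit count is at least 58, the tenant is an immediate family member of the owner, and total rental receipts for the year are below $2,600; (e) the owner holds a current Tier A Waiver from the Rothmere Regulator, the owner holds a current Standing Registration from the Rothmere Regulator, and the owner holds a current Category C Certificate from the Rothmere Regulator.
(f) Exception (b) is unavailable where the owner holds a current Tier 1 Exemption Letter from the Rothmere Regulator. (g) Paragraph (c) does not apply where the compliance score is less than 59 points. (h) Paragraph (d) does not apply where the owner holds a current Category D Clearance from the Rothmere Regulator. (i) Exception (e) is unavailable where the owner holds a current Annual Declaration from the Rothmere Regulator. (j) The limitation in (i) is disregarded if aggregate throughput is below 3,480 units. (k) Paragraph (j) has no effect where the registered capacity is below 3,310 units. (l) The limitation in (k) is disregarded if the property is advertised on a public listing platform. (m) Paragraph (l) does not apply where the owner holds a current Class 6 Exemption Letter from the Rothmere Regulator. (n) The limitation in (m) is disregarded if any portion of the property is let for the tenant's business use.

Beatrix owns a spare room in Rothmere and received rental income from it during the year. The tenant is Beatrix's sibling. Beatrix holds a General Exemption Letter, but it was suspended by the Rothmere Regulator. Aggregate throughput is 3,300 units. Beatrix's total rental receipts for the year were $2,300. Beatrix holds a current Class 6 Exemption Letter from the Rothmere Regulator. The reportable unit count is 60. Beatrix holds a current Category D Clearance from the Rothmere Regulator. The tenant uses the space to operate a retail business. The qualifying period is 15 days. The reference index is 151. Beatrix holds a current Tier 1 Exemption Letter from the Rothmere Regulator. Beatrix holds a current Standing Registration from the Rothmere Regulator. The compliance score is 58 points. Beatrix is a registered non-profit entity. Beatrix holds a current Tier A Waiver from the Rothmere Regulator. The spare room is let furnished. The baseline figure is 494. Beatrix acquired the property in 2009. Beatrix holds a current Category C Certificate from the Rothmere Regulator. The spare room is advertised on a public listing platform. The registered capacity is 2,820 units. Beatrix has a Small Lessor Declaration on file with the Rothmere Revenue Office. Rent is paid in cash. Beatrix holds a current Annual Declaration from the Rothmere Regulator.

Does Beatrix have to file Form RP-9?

No — exception (e) applies; Beatrix is not required to file Form RP-9.

Exception (a) requires that the owner holds a current General Exemption Letter from the Rothmere Regulator; but no current General Exemption Letter is held, so (a) is unavailable.
Exception (b) requires that rent is paid in kind rather than in cash; but rent is paid in cash, so (b) is unavailable.
Exception (c) is satisfied on its face — the reference index is 151, below the 190 limit; the property is let furnished; Beatrix is a registered non-profit. But applying paragraph (g): (g) operates against (c): the compliance score is 58 points, less than the 59 points limit. So (c) is unavailable.
Exception (d)'s conditions are all satisfied: the reportable unit count is 60, meeting the 58 threshold; the tenant is an immediate family member; total rental receipts for the year are $2,300, below the $2,600 limit. But applying paragraph (h): (h) operates against (d): a current Category D Clearance is held. (d) is therefore removed.
Exception (e) is satisfied on its face — a current Tier A Waiver is held; a current Standing Registration is held; a current Category C Certificate is held. Applying paragraphs (i)–(n): (i) would limit (e) — a current Annual Declaration is held — but (j) sets (i) aside: (j) operates against (i): aggregate throughput is 3,300 units, below the 3,480 units limit. (k) would limit (j) — the registered capacity is 2,820 units, below the 3,310 units limit — but (l) sets (k) aside: (l) operates against (k): the property is publicly advertised. (m) operates (a current Class 6 Exemption Letter is held), but yields to (n): (n) operates — the space is let for business use. So (e) applies.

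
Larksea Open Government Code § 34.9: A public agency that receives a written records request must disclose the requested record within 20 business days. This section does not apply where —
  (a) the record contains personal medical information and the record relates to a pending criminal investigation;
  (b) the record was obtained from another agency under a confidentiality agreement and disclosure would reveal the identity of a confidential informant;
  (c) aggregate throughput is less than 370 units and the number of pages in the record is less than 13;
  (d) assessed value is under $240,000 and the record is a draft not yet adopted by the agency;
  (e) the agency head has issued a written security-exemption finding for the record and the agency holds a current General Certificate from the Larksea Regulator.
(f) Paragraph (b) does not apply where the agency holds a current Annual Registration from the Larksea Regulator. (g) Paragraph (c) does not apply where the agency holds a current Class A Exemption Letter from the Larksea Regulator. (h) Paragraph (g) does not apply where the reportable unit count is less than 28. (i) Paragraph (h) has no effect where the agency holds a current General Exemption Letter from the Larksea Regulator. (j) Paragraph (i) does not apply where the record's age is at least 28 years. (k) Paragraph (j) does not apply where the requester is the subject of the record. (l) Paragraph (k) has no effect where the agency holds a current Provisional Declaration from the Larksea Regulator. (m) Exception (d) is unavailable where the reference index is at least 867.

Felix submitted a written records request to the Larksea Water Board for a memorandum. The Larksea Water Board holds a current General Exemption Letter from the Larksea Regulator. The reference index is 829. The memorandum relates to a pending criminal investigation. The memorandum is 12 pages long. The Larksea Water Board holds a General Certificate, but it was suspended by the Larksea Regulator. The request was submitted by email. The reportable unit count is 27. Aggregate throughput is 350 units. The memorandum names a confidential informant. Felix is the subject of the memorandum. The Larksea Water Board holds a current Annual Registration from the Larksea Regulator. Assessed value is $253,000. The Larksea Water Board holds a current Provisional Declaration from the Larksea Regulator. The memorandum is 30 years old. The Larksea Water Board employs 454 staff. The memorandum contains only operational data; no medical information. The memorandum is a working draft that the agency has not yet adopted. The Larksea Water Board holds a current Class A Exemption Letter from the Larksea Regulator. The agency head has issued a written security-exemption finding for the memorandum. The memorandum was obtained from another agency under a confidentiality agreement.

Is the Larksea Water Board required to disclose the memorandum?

No — exception (c) applies; the Larksea Water Board is not required to disclose the memorandum.

Exception (a) fails — the memorandum contains only operational data.
Exception (b) is satisfied on its face — the memorandum was obtained under a confidentiality agreement; the memorandum names a confidential informant. But: (f) applies — a current Annual Registration is held. Exception (b) does not apply.
Exception (c) is satisfied on its face — aggregate throughput is 350 units, less than the 370 units limit; the number of pages in the record is 12, less than the 13 limit. As to paragraphs (g)–(l): (g) is triggered (a current Class A Exemption Letter is held), but is itself disapplied by (h): (h) operates against (g): the reportable unit count is 27, less than the 28 limit. (i) operates (a current General Exemption Letter is held), but is itself disapplied by (j): (j) operates against (i): the record's age is 30 years, meeting the 28 years threshold. (k) applies (Felix is the subject of the memorandum), but is overridden by (l): (l) operates — a current Provisional Declaration is held. (c) remains available.
Exception (d) fails — assessed value is $253,000, not under $240,000.
Exception (e) requires that the agency holds a current General Certificate from the Larksea Regulator; but no current General Certificate is held, so (e) is unavailable.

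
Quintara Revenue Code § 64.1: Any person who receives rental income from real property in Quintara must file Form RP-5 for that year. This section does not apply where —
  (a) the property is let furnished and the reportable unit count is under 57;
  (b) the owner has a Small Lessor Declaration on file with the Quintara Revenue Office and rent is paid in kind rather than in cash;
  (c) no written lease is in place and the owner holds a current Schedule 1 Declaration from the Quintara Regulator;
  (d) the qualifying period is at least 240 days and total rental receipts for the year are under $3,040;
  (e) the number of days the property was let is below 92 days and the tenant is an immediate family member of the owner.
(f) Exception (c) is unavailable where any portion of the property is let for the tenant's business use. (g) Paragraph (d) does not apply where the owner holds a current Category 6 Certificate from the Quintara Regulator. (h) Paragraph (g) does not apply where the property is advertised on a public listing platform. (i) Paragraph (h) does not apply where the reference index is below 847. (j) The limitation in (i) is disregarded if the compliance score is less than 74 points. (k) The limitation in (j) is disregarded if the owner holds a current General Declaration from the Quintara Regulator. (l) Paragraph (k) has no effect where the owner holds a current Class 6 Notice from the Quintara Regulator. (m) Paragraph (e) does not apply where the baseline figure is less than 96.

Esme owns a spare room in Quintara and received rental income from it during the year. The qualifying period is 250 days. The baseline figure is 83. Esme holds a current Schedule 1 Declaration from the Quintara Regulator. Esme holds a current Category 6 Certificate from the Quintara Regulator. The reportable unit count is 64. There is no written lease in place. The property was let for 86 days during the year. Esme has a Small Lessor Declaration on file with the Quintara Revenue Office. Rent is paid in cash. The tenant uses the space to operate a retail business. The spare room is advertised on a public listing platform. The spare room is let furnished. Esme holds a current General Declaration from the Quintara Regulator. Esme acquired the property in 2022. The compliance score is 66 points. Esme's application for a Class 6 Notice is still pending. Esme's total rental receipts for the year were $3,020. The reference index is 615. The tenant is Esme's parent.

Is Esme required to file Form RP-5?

Yes — Esme must file Form RP-5.

Exception (a) requires that the reportable unit count is under 57; but the reportable unit count is 64, not under 57, so (a) is unavailable.
Exception (b) fails — rent is paid in cash.
Exception (c)'s conditions are all satisfied: there is no written lease; a current Schedule 1 Declaration is held. However, paragraph (f) must be considered: (f) operates against (c): the space is let for business use. Exception (c) does not apply.
Exception (d)'s conditions are all satisfied: the qualifying period is 250 days, meeting the 240 days threshold; total rental receipts for the year are $3,020, under the $3,040 limit. But: (g) applies — a current Category 6 Certificate is held. (h) is engaged (the property is publicly advertised), but is displaced by (i): (i) operates — the reference index is 615, below the 847 limit. (j) operates (the compliance score is 66 points, less than the 74 points limit), but is itself disapplied by (k): (k) operates against (j): a current General Declaration is held. (l), which would lift (k), is inapplicable — there is no Class 6 Notice in force. (d) is therefore removed.
All of (e)'s requirements are met (the number of days the property was let is 86 days, below the 92 days limit; the tenant is an immediate family member). However, paragraph (m) must be considered: (m) operates against (e): the baseline figure is 83, less than the 96 limit. Exception (e) does not apply.
No exception is made out. Esme falls within the general rule.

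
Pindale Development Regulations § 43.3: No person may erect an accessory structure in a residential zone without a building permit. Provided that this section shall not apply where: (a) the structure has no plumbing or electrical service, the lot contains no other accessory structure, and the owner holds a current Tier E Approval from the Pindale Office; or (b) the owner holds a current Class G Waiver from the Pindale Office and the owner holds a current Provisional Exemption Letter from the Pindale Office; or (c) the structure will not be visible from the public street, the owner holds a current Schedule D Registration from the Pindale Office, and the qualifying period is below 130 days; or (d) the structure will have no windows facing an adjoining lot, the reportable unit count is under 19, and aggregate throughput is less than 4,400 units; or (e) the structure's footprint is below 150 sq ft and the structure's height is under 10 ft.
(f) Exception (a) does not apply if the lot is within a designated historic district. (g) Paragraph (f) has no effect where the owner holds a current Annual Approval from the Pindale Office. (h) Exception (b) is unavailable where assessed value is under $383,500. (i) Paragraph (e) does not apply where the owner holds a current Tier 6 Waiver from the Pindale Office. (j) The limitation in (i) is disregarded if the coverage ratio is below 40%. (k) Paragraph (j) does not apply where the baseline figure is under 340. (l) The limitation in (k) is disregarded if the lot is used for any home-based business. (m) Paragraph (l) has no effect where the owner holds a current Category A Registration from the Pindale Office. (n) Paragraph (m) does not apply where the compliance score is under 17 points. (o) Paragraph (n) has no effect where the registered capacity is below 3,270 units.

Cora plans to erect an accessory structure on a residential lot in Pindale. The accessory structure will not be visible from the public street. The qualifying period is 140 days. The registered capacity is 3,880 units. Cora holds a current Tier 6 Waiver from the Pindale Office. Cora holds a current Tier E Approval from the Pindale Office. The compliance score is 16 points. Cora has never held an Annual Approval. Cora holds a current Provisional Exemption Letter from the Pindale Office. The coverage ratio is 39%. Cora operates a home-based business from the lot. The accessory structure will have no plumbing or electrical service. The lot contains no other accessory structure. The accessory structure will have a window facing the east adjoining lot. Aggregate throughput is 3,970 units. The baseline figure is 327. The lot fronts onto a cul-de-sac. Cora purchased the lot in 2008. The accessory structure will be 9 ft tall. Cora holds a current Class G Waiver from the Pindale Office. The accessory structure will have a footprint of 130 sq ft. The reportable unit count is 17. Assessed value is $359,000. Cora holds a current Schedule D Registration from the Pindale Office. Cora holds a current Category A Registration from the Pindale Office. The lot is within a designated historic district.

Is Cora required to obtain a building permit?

No — exception (e) applies; Cora does not need a building permit.

Exception (a): there is no plumbing or electrical service; the lot has no other accessory structure; a current Tier E Approval is held — every condition holds. But applying paragraphs (f)–(g): (f) is triggered — the lot is in a historic district. (g), which would lift (f), is inapplicable — no current Annual Approval is held. Exception (a) does not apply.
Exception (b): a current Class G Waiver is held; a current Provisional Exemption Letter is held — every condition holds. But: (h) is engaged — assessed value is $359,000, under the $383,500 limit. (b) is therefore removed.
Exception (c) does not apply: the qualifying period is 140 days, not below 130 days.
Exception (d) fails — a window faces an adjoining lot.
Exception (e)'s conditions are all satisfied: the structure's footprint is 130 sq ft, below the 150 sq ft limit; the structure's height is 9 ft, under the 10 ft limit. Applying paragraphs (i)–(o): (i) is triggered (a current Tier 6 Waiver is held), but yields to (j): (j) is triggered — the coverage ratio is 39%, below the 40% limit. (k) would limit (j) — the baseline figure is 327, under the 340 limit — but (l) sets (k) aside: (l) is triggered — a home-based business operates on the lot. (m) would limit (l) — a current Category A Registration is held — but (n) sets (m) aside: (n) operates against (m): the compliance score is 16 points, under the 17 points limit. (o) is not triggered (the registered capacity is 3,880 units, not below 3,270 units), so (n) stands. Exception (e) stands.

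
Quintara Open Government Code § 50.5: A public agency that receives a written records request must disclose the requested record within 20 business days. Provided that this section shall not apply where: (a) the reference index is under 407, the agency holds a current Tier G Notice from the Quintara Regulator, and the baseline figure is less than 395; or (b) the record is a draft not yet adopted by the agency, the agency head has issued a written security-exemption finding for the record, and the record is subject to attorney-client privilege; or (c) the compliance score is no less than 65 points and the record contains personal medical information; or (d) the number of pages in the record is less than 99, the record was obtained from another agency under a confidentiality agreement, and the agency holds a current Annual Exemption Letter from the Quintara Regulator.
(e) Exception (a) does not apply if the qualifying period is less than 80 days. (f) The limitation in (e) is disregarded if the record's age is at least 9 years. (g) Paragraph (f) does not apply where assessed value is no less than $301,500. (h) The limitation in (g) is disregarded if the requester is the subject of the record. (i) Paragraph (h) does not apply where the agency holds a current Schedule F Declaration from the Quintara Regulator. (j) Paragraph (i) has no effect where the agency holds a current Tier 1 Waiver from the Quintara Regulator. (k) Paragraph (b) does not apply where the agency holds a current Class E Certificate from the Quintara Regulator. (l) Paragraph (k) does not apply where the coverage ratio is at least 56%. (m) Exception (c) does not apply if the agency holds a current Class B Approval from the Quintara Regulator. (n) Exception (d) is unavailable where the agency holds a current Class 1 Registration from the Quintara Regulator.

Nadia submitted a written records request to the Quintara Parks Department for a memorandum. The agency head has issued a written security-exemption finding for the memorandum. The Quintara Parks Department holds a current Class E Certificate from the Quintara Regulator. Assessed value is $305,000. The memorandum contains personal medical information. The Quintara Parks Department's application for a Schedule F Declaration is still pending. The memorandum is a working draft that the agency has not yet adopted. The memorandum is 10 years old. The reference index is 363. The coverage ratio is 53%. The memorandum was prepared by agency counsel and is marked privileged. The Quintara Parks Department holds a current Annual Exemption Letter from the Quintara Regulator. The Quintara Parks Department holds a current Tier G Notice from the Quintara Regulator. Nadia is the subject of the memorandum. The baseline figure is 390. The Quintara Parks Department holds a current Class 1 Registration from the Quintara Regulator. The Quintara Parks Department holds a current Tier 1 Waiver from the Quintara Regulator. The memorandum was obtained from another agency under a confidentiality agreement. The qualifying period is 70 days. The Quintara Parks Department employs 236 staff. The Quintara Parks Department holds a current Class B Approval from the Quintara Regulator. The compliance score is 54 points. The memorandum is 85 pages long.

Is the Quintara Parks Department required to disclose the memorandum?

No — exception (a) applies; the Quintara Parks Department is not required to disclose the memorandum.

Exception (a)'s conditions are all satisfied: the reference index is 363, under the 407 limit; a current Tier G Notice is held; the baseline figure is 390, less than the 395 limit. Considering the limiting provisions: (e) operates (the qualifying period is 70 days, less than the 80 days limit), but is set aside by (f): (f) is engaged — the record's age is 10 years, meeting the 9 years threshold. (g) is engaged (assessed value is $305,000, meeting the $301,500 threshold), but yields to (h): (h) operates against (g): Nadia is the subject of the memorandum. (i), which would lift (h), is not engaged — the Schedule F Declaration is not current. Exception (a) stands.
Exception (b) is satisfied on its face — the memorandum is an unadopted draft; a written security-exemption finding has been issued; the memorandum is privileged. Turning to paragraphs (k)–(l): (k) operates against (b): a current Class E Certificate is held. (l) does not operate here (the coverage ratio is 53%, short of 56%), so (k) stands. Exception (b) does not apply.
Exception (c) fails — the compliance score is 54 points, short of 65 points.
All of (d)'s requirements are met (the number of pages in the record is 85, less than the 99 limit; the memorandum was obtained under a confidentiality agreement; a current Annual Exemption Letter is held). But applying paragraph (n): (n) operates against (d): a current Class 1 Registration is held. Exception (d) does not apply.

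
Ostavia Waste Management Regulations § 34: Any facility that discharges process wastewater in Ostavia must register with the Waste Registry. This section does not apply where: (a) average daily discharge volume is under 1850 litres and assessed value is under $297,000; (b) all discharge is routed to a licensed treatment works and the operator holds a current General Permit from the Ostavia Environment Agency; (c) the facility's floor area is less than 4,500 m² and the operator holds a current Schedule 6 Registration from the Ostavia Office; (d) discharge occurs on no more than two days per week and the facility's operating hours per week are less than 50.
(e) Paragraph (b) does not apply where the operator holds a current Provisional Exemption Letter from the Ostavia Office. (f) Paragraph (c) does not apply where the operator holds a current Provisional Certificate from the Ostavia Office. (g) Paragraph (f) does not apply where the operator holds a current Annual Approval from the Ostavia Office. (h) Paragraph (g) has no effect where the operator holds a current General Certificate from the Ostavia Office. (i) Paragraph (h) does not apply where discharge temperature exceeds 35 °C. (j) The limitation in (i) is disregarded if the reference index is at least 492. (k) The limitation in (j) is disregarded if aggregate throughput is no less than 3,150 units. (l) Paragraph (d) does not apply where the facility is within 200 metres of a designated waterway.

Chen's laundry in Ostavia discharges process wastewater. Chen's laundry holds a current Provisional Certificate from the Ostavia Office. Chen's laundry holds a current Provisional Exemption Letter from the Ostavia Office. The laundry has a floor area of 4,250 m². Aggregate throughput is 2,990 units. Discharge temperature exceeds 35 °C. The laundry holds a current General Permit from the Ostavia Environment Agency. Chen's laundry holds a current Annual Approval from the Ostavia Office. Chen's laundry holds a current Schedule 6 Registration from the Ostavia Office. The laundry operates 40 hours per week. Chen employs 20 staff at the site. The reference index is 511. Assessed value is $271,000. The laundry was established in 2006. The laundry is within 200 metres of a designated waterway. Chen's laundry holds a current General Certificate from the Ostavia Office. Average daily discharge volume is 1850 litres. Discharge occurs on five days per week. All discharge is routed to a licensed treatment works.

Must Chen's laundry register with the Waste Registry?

Yes — Chen's laundry must register with the Waste Registry.

Exception (a) requires that average daily discharge volume is under 1850 litres; but average daily discharge volume is 1850 litres, not under 1850 litres, so (a) is unavailable.
Exception (b): discharge is routed to a licensed treatment works; a current General Permit is held — every condition holds. But applying paragraph (e): (e) operates against (b): a current Provisional Exemption Letter is held. Exception (b) does not apply.
Exception (c) is satisfied on its face — the facility's floor area is 4,250 m², less than the 4,500 m² limit; a current Schedule 6 Registration is held. Turning to paragraphs (f)–(k): (f) applies — a current Provisional Certificate is held. (g) would limit (f) — a current Annual Approval is held — but (h) sets (g) aside: (h) operates against (g): a current General Certificate is held. (i) would limit (h) — discharge temperature exceeds 35 °C — but (j) sets (i) aside: (j) is triggered — the reference index is 511, meeting the 492 threshold. (k) is not triggered (aggregate throughput is 2,990 units, short of 3,150 units), so (j) stands. Exception (c) does not apply.
Exception (d) requires that discharge occurs on no more than two days per week; but discharge occurs on five days per week, so (d) is unavailable.
No exception is made out. Chen's laundry falls within the general rule.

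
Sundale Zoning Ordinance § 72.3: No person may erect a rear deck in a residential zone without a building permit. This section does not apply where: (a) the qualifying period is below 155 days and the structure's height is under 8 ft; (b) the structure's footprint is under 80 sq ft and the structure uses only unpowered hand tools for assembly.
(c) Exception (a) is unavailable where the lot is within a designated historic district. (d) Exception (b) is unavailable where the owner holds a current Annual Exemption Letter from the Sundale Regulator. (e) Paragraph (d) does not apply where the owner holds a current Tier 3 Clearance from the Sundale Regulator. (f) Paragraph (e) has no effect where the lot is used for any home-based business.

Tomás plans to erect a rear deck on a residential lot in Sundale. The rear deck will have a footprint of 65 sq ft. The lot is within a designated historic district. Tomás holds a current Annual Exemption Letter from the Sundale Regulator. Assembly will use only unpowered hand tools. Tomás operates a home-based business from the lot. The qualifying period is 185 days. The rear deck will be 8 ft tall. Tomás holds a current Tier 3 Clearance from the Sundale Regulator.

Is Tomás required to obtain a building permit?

Exception (a) does not apply: the qualifying period is 185 days, not below 155 days.
All of (b)'s requirements are met (the structure's footprint is 65 sq ft, under the 80 sq ft limit; assembly uses only hand tools). But: (d) operates — a current Annual Exemption Letter is held. (e) would limit (d) — a current Tier 3 Clearance is held — but (f) sets (e) aside: (f) operates against (e): a home-based business operates on the lot. So (b) is unavailable.
Every exception is unavailable, so the rule governs.

Yes — Tomás must obtain a building permit.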